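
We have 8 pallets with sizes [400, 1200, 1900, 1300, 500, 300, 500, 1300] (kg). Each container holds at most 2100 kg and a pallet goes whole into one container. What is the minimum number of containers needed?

Total = 1900 + 1300 + 1300 + 1200 + 500 + 500 + 400 + 300 = 7400 kg.
Lower bound: ⌈7400/2100⌉ = 4 containers.
A packing using 4 containers:
  container 1: 1900 = 1900
  container 2: 1300 + 500 + 300 = 2100
  container 3: 1300 + 500 = 1800
  container 4: 1200 + 400 = 1600
This matches the lower bound, so 4 is optimal.

4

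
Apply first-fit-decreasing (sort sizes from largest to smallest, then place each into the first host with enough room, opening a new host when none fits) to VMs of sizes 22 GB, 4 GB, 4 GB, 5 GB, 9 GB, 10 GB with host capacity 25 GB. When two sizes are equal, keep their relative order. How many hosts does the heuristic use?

3

Sorted descending: 22, 10, 9, 5, 4, 4.
  22 → host 1 (new)  [load 22/25]
  10 → host 2 (new)  [load 10/25]
  9 → host 2  [load 19/25]
  5 → host 2  [load 24/25]
  4 → host 3 (new)  [load 4/25]
  4 → host 3  [load 8/25]
3 hosts opened.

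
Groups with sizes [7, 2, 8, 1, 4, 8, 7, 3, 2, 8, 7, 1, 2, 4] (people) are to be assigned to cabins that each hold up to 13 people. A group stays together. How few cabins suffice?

Total = 8 + 8 + 8 + 7 + 7 + 7 + 4 + 4 + 3 + 2 + 2 + 2 + 1 + 1 = 64 people.
Lower bound: ⌈64/13⌉ = 5 cabins.
Also, 6 groups each exceed 13/2 people, and no two of those can share a cabin, so at least 6 cabins are needed.
A packing using 6 cabins:
  cabin 1: 8 + 4 + 1 = 13
  cabin 2: 8 + 4 + 1 = 13
  cabin 3: 8 + 3 + 2 = 13
  cabin 4: 7 + 2 + 2 = 11
  cabin 5: 7 = 7
  cabin 6: 7 = 7
This matches the lower bound, so 6 is optimal.

6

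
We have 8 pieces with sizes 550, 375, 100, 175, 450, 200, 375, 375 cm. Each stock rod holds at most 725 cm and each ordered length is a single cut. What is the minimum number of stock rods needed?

Total = 550 + 450 + 375 + 375 + 375 + 200 + 175 + 100 = 2600 cm.
Lower bound: ⌈2600/725⌉ = 4 stock rods.
Also, 5 pieces each exceed 725/2 cm, and no two of those can share a stock rod, so at least 5 stock rods are needed.
A packing using 5 stock rods:
  stock rod 1: 550 + 175 = 725
  stock rod 2: 450 + 200 = 650
  stock rod 3: 375 + 100 = 475
  stock rod 4: 375 = 375
  stock rod 5: 375 = 375
This matches the lower bound, so 5 is optimal.

5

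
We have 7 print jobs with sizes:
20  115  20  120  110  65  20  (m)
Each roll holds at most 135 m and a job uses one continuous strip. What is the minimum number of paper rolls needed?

Total = 120 + 115 + 110 + 65 + 20 + 20 + 20 = 470 m.
Lower bound: ⌈470/135⌉ = 4 paper rolls.
A packing using 4 paper rolls:
  roll 1: 120 = 120
  roll 2: 115 + 20 = 135
  roll 3: 110 + 20 = 130
  roll 4: 65 + 20 = 85
This matches the lower bound, so 4 is optimal.

4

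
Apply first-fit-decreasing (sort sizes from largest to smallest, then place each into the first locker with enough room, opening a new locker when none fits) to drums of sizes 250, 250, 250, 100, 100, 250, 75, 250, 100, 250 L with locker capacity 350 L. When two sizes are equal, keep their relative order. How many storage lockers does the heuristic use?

Sorted descending: 250, 250, 250, 250, 250, 250, 100, 100, 100, 75.
  250 → locker 1 (new)  [load 250/350]
  250 → locker 2 (new)  [load 250/350]
  250 → locker 3 (new)  [load 250/350]
  250 → locker 4 (new)  [load 250/350]
  250 → locker 5 (new)  [load 250/350]
  250 → locker 6 (new)  [load 250/350]
  100 → locker 1  [load 350/350]
  100 → locker 2  [load 350/350]
  100 → locker 3  [load 350/350]
  75 → locker 4  [load 325/350]
6 storage lockers opened.

6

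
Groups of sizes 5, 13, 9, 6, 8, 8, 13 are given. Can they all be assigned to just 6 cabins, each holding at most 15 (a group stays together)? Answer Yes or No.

A valid assignment using 5 cabins:
  cabin 1: 13 = 13
  cabin 2: 13 = 13
  cabin 3: 9 + 6 = 15
  cabin 4: 8 + 5 = 13
  cabin 5: 8 = 8
That uses only 5 ≤ 6, so 6 cabins are enough.

Yes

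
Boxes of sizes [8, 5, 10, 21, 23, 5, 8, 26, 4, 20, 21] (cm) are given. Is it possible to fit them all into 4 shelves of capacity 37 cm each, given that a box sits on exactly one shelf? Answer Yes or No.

Total = 151 cm; ⌈151/37⌉ = 5.
At least 5 shelves are required, but only 4 are allowed.

No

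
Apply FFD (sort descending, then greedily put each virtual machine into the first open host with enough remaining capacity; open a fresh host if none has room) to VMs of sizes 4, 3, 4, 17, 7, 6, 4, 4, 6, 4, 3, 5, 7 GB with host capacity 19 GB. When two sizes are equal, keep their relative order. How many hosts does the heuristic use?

Sorted descending: 17, 7, 7, 6, 6, 5, 4, 4, 4, 4, 4, 3, 3.
  17 → host 1 (new)  [load 17/19]
  7 → host 2 (new)  [load 7/19]
  7 → host 2  [load 14/19]
  6 → host 3 (new)  [load 6/19]
  6 → host 3  [load 12/19]
  5 → host 2  [load 19/19]
  4 → host 3  [load 16/19]
  4 → host 4 (new)  [load 4/19]
  4 → host 4  [load 8/19]
  4 → host 4  [load 12/19]
  4 → host 4  [load 16/19]
  3 → host 3  [load 19/19]
  3 → host 4  [load 19/19]
4 hosts opened.

4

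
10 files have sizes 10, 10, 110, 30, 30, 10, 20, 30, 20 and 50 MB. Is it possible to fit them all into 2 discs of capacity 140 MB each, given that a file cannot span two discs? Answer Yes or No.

No

Total = 320 MB; ⌈320/140⌉ = 3.
At least 3 discs are required, but only 2 are allowed.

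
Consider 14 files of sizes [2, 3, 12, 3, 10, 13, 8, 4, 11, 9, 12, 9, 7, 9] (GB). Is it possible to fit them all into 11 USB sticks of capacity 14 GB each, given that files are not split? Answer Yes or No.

Yes

A valid assignment using 10 USB sticks:
  USB stick 1: 13 = 13
  USB stick 2: 12 + 2 = 14
  USB stick 3: 12 = 12
  USB stick 4: 11 + 3 = 14
  USB stick 5: 10 + 4 = 14
  USB stick 6: 9 + 3 = 12
  USB stick 7: 9 = 9
  USB stick 8: 9 = 9
  USB stick 9: 8 = 8
  USB stick 10: 7 = 7
That uses only 10 ≤ 11, so 11 USB sticks are enough.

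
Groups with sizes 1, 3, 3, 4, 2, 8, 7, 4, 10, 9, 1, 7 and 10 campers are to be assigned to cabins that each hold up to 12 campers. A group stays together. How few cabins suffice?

Total = 10 + 10 + 9 + 8 + 7 + 7 + 4 + 4 + 3 + 3 + 2 + 1 + 1 = 69 campers.
Lower bound: ⌈69/12⌉ = 6 cabins.
A packing using 6 cabins:
  cabin 1: 10 + 2 = 12
  cabin 2: 10 + 1 + 1 = 12
  cabin 3: 9 + 3 = 12
  cabin 4: 8 + 4 = 12
  cabin 5: 7 + 4 = 11
  cabin 6: 7 + 3 = 10
This matches the lower bound, so 6 is optimal.

6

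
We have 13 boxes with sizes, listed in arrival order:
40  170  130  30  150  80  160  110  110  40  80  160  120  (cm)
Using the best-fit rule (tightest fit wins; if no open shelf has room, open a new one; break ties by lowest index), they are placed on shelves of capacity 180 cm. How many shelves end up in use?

9

  40 → shelf 1 (new)  [load 40/180]
  170 → shelf 2 (new)  [load 170/180]
  130 → shelf 1  [load 170/180]
  30 → shelf 3 (new)  [load 30/180]
  150 → shelf 3  [load 180/180]
  80 → shelf 4 (new)  [load 80/180]
  160 → shelf 5 (new)  [load 160/180]
  110 → shelf 6 (new)  [load 110/180]
  110 → shelf 7 (new)  [load 110/180]
  40 → shelf 6  [load 150/180]
  80 → shelf 4  [load 160/180]
  160 → shelf 8 (new)  [load 160/180]
  120 → shelf 9 (new)  [load 120/180]
9 shelves opened.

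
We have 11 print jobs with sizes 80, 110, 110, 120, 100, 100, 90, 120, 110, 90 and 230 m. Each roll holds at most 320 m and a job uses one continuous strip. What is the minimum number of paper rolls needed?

Total = 230 + 120 + 120 + 110 + 110 + 110 + 100 + 100 + 90 + 90 + 80 = 1260 m.
Lower bound: ⌈1260/320⌉ = 4 paper rolls.
A packing using 4 paper rolls:
  roll 1: 230 + 90 = 320
  roll 2: 120 + 120 + 80 = 320
  roll 3: 110 + 110 + 100 = 320
  roll 4: 110 + 100 + 90 = 300
This matches the lower bound, so 4 is optimal.

4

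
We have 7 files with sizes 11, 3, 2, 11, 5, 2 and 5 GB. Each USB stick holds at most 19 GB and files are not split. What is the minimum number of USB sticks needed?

Total = 11 + 11 + 5 + 5 + 3 + 2 + 2 = 39 GB.
Lower bound: ⌈39/19⌉ = 3 USB sticks.
A packing using 3 USB sticks:
  USB stick 1: 11 + 5 + 3 = 19
  USB stick 2: 11 + 5 + 2 = 18
  USB stick 3: 2 = 2
This matches the lower bound, so 3 is optimal.

3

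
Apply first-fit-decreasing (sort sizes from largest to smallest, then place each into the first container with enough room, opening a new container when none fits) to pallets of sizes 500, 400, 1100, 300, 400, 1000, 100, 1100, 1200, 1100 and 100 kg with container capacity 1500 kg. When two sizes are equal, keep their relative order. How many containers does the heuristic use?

5

Sorted descending: 1200, 1100, 1100, 1100, 1000, 500, 400, 400, 300, 100, 100.
  1200 → container 1 (new)  [load 1200/1500]
  1100 → container 2 (new)  [load 1100/1500]
  1100 → container 3 (new)  [load 1100/1500]
  1100 → container 4 (new)  [load 1100/1500]
  1000 → container 5 (new)  [load 1000/1500]
  500 → container 5  [load 1500/1500]
  400 → container 2  [load 1500/1500]
  400 → container 3  [load 1500/1500]
  300 → container 1  [load 1500/1500]
  100 → container 4  [load 1200/1500]
  100 → container 4  [load 1300/1500]
5 containers opened.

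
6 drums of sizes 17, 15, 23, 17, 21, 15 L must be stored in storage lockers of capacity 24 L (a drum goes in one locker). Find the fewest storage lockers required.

6

Total = 23 + 21 + 17 + 17 + 15 + 15 = 108 L.
Lower bound: ⌈108/24⌉ = 5 storage lockers.
Also, 6 drums each exceed 12 L, and no two of those can share a locker, so at least 6 storage lockers are needed.
A packing using 6 storage lockers:
  locker 1: 23 = 23
  locker 2: 21 = 21
  locker 3: 17 = 17
  locker 4: 17 = 17
  locker 5: 15 = 15
  locker 6: 15 = 15
This matches the lower bound, so 6 is optimal.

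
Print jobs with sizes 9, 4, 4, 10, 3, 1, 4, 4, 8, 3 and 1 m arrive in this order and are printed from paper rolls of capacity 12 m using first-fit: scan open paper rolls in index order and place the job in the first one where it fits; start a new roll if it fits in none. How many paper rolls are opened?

5

  9 → roll 1 (new)  [load 9/12]
  4 → roll 2 (new)  [load 4/12]
  4 → roll 2  [load 8/12]
  10 → roll 3 (new)  [load 10/12]
  3 → roll 1  [load 12/12]
  1 → roll 2  [load 9/12]
  4 → roll 4 (new)  [load 4/12]
  4 → roll 4  [load 8/12]
  8 → roll 5 (new)  [load 8/12]
  3 → roll 2  [load 12/12]
  1 → roll 3  [load 11/12]
5 paper rolls opened.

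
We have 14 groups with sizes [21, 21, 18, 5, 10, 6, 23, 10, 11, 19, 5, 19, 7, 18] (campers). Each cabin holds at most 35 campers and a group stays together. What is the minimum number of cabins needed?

Total = 23 + 21 + 21 + 19 + 19 + 18 + 18 + 11 + 10 + 10 + 7 + 6 + 5 + 5 = 193 campers.
Lower bound: ⌈193/35⌉ = 6 cabins.
Also, 7 groups each exceed 35/2 campers, and no two of those can share a cabin, so at least 7 cabins are needed.
A packing using 7 cabins:
  cabin 1: 23 + 11 = 34
  cabin 2: 21 + 10 = 31
  cabin 3: 21 + 10 = 31
  cabin 4: 19 + 7 + 6 = 32
  cabin 5: 19 + 5 + 5 = 29
  cabin 6: 18 = 18
  cabin 7: 18 = 18
This matches the lower bound, so 7 is optimal.

7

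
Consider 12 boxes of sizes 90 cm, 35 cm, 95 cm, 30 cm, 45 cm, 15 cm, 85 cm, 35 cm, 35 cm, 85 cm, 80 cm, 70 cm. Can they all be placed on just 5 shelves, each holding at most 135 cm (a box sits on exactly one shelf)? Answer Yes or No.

Total = 700 cm; ⌈700/135⌉ = 6.
At least 6 shelves are required, but only 5 are allowed.

No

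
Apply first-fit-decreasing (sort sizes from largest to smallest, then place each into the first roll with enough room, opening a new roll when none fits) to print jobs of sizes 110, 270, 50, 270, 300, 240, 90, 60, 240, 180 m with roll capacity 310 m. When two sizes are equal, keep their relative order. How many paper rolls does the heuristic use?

Sorted descending: 300, 270, 270, 240, 240, 180, 110, 90, 60, 50.
  300 → roll 1 (new)  [load 300/310]
  270 → roll 2 (new)  [load 270/310]
  270 → roll 3 (new)  [load 270/310]
  240 → roll 4 (new)  [load 240/310]
  240 → roll 5 (new)  [load 240/310]
  180 → roll 6 (new)  [load 180/310]
  110 → roll 6  [load 290/310]
  90 → roll 7 (new)  [load 90/310]
  60 → roll 4  [load 300/310]
  50 → roll 5  [load 290/310]
7 paper rolls opened.

7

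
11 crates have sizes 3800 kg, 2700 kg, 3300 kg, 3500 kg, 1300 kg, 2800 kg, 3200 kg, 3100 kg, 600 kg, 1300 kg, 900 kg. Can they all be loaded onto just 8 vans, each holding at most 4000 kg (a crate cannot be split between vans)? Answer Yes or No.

Yes

A valid assignment using 8 vans:
  van 1: 3800 = 3800
  van 2: 3500 = 3500
  van 3: 3300 + 600 = 3900
  van 4: 3200 = 3200
  van 5: 3100 + 900 = 4000
  van 6: 2800 = 2800
  van 7: 2700 + 1300 = 4000
  van 8: 1300 = 1300
Every load is within 4000 kg, so 8 vans suffice.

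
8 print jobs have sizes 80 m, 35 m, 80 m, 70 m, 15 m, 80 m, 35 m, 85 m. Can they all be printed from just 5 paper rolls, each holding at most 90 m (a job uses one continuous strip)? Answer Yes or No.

No

Total = 480 m; ⌈480/90⌉ = 6.
At least 6 paper rolls are required, but only 5 are allowed.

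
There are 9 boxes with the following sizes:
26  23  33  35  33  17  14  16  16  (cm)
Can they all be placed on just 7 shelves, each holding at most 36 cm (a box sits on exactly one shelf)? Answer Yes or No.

Yes

A valid assignment using 7 shelves:
  shelf 1: 35 = 35
  shelf 2: 33 = 33
  shelf 3: 33 = 33
  shelf 4: 26 = 26
  shelf 5: 23 = 23
  shelf 6: 17 + 16 = 33
  shelf 7: 16 + 14 = 30
Every load is within 36 cm, so 7 shelves suffice.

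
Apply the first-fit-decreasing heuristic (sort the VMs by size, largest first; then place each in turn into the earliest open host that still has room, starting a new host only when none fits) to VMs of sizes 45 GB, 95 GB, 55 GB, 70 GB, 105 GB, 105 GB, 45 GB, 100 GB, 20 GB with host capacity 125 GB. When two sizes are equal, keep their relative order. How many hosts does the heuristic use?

Sorted descending: 105, 105, 100, 95, 70, 55, 45, 45, 20.
  105 → host 1 (new)  [load 105/125]
  105 → host 2 (new)  [load 105/125]
  100 → host 3 (new)  [load 100/125]
  95 → host 4 (new)  [load 95/125]
  70 → host 5 (new)  [load 70/125]
  55 → host 5  [load 125/125]
  45 → host 6 (new)  [load 45/125]
  45 → host 6  [load 90/125]
  20 → host 1  [load 125/125]
6 hosts opened.

6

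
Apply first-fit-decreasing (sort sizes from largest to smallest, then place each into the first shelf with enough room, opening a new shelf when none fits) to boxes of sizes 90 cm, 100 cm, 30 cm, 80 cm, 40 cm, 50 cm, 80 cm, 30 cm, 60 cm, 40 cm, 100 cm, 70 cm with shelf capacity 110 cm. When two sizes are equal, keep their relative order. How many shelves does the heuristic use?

Sorted descending: 100, 100, 90, 80, 80, 70, 60, 50, 40, 40, 30, 30.
  100 → shelf 1 (new)  [load 100/110]
  100 → shelf 2 (new)  [load 100/110]
  90 → shelf 3 (new)  [load 90/110]
  80 → shelf 4 (new)  [load 80/110]
  80 → shelf 5 (new)  [load 80/110]
  70 → shelf 6 (new)  [load 70/110]
  60 → shelf 7 (new)  [load 60/110]
  50 → shelf 7  [load 110/110]
  40 → shelf 6  [load 110/110]
  40 → shelf 8 (new)  [load 40/110]
  30 → shelf 4  [load 110/110]
  30 → shelf 5  [load 110/110]
8 shelves opened.

8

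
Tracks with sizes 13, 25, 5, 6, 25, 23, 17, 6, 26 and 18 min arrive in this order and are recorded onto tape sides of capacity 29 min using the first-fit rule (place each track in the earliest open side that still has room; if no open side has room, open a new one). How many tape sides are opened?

7

  13 → side 1 (new)  [load 13/29]
  25 → side 2 (new)  [load 25/29]
  5 → side 1  [load 18/29]
  6 → side 1  [load 24/29]
  25 → side 3 (new)  [load 25/29]
  23 → side 4 (new)  [load 23/29]
  17 → side 5 (new)  [load 17/29]
  6 → side 4  [load 29/29]
  26 → side 6 (new)  [load 26/29]
  18 → side 7 (new)  [load 18/29]
7 tape sides opened.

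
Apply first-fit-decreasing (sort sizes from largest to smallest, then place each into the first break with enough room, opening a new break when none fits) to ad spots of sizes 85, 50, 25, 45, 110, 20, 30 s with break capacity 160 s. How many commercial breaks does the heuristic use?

3

Sorted descending: 110, 85, 50, 45, 30, 25, 20.
  110 → break 1 (new)  [load 110/160]
  85 → break 2 (new)  [load 85/160]
  50 → break 1  [load 160/160]
  45 → break 2  [load 130/160]
  30 → break 2  [load 160/160]
  25 → break 3 (new)  [load 25/160]
  20 → break 3  [load 45/160]
3 commercial breaks opened.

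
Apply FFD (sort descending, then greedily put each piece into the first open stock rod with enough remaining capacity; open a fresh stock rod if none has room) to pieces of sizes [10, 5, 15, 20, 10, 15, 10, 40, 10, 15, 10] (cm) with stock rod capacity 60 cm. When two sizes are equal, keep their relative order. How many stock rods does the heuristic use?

Sorted descending: 40, 20, 15, 15, 15, 10, 10, 10, 10, 10, 5.
  40 → stock rod 1 (new)  [load 40/60]
  20 → stock rod 1  [load 60/60]
  15 → stock rod 2 (new)  [load 15/60]
  15 → stock rod 2  [load 30/60]
  15 → stock rod 2  [load 45/60]
  10 → stock rod 2  [load 55/60]
  10 → stock rod 3 (new)  [load 10/60]
  10 → stock rod 3  [load 20/60]
  10 → stock rod 3  [load 30/60]
  10 → stock rod 3  [load 40/60]
  5 → stock rod 2  [load 60/60]
3 stock rods opened.

3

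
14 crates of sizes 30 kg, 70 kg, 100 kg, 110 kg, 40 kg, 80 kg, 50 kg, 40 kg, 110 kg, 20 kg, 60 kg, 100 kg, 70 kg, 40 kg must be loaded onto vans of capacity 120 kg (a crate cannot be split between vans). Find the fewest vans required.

Total = 110 + 110 + 100 + 100 + 80 + 70 + 70 + 60 + 50 + 40 + 40 + 40 + 30 + 20 = 920 kg.
Lower bound: ⌈920/120⌉ = 8 vans.
A packing using 9 vans:
  van 1: 110 = 110
  van 2: 110 = 110
  van 3: 100 + 20 = 120
  van 4: 100 = 100
  van 5: 80 + 40 = 120
  van 6: 70 + 50 = 120
  van 7: 70 + 40 = 110
  van 8: 60 + 40 = 100
  van 9: 30 = 30
No arrangement into 8 vans stays within capacity, so 9 is optimal.

9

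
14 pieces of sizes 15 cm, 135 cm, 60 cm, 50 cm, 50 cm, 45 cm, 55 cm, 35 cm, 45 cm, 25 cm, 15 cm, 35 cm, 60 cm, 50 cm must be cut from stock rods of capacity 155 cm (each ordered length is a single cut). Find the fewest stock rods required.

Total = 135 + 60 + 60 + 55 + 50 + 50 + 50 + 45 + 45 + 35 + 35 + 25 + 15 + 15 = 675 cm.
Lower bound: ⌈675/155⌉ = 5 stock rods.
A packing using 5 stock rods:
  stock rod 1: 135 + 15 = 150
  stock rod 2: 60 + 60 + 35 = 155
  stock rod 3: 55 + 50 + 50 = 155
  stock rod 4: 50 + 45 + 45 + 15 = 155
  stock rod 5: 35 + 25 = 60
This matches the lower bound, so 5 is optimal.

5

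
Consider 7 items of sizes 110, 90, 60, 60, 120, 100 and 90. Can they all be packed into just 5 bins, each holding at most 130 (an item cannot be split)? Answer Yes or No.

No

Total = 630; ⌈630/130⌉ = 5.
The bound of 5 does not rule out 5, but exhaustive search shows no assignment into 5 bins of capacity 130 exists — the minimum is 6.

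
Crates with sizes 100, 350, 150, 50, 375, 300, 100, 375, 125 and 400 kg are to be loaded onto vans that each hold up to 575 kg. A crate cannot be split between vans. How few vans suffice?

Total = 400 + 375 + 375 + 350 + 300 + 150 + 125 + 100 + 100 + 50 = 2325 kg.
Lower bound: ⌈2325/575⌉ = 5 vans.
A packing using 5 vans:
  van 1: 400 + 150 = 550
  van 2: 375 + 125 + 50 = 550
  van 3: 375 + 100 + 100 = 575
  van 4: 350 = 350
  van 5: 300 = 300
This matches the lower bound, so 5 is optimal.

5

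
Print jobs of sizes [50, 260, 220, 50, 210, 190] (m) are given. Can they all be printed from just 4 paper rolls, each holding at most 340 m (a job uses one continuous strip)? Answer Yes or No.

Yes

A valid assignment using 4 paper rolls:
  roll 1: 260 + 50 = 310
  roll 2: 220 + 50 = 270
  roll 3: 210 = 210
  roll 4: 190 = 190
Every load is within 340 m, so 4 paper rolls suffice.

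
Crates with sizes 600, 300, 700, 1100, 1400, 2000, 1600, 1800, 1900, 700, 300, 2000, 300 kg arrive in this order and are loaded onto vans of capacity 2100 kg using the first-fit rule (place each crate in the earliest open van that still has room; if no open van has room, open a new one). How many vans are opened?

8

  600 → van 1 (new)  [load 600/2100]
  300 → van 1  [load 900/2100]
  700 → van 1  [load 1600/2100]
  1100 → van 2 (new)  [load 1100/2100]
  1400 → van 3 (new)  [load 1400/2100]
  2000 → van 4 (new)  [load 2000/2100]
  1600 → van 5 (new)  [load 1600/2100]
  1800 → van 6 (new)  [load 1800/2100]
  1900 → van 7 (new)  [load 1900/2100]
  700 → van 2  [load 1800/2100]
  300 → van 1  [load 1900/2100]
  2000 → van 8 (new)  [load 2000/2100]
  300 → van 2  [load 2100/2100]
8 vans opened.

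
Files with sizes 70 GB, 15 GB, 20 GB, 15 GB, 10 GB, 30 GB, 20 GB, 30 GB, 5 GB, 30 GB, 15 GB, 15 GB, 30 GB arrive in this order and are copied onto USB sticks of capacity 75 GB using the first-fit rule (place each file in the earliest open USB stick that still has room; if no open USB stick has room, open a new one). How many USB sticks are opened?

  70 → USB stick 1 (new)  [load 70/75]
  15 → USB stick 2 (new)  [load 15/75]
  20 → USB stick 2  [load 35/75]
  15 → USB stick 2  [load 50/75]
  10 → USB stick 2  [load 60/75]
  30 → USB stick 3 (new)  [load 30/75]
  20 → USB stick 3  [load 50/75]
  30 → USB stick 4 (new)  [load 30/75]
  5 → USB stick 1  [load 75/75]
  30 → USB stick 4  [load 60/75]
  15 → USB stick 2  [load 75/75]
  15 → USB stick 3  [load 65/75]
  30 → USB stick 5 (new)  [load 30/75]
5 USB sticks opened.

5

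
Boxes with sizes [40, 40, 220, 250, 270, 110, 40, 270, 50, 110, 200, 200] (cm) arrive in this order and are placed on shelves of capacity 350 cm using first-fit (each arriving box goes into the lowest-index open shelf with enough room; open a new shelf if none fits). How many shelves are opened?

  40 → shelf 1 (new)  [load 40/350]
  40 → shelf 1  [load 80/350]
  220 → shelf 1  [load 300/350]
  250 → shelf 2 (new)  [load 250/350]
  270 → shelf 3 (new)  [load 270/350]
  110 → shelf 4 (new)  [load 110/350]
  40 → shelf 1  [load 340/350]
  270 → shelf 5 (new)  [load 270/350]
  50 → shelf 2  [load 300/350]
  110 → shelf 4  [load 220/350]
  200 → shelf 6 (new)  [load 200/350]
  200 → shelf 7 (new)  [load 200/350]
7 shelves opened.

7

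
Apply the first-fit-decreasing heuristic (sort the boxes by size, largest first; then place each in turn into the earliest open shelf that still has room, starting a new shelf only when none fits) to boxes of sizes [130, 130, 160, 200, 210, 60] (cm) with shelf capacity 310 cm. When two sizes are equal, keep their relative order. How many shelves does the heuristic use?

4

Sorted descending: 210, 200, 160, 130, 130, 60.
  210 → shelf 1 (new)  [load 210/310]
  200 → shelf 2 (new)  [load 200/310]
  160 → shelf 3 (new)  [load 160/310]
  130 → shelf 3  [load 290/310]
  130 → shelf 4 (new)  [load 130/310]
  60 → shelf 1  [load 270/310]
4 shelves opened.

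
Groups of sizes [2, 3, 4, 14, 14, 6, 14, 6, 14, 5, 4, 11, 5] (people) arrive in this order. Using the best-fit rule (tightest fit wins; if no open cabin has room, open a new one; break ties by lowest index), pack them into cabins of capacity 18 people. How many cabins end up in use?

  2 → cabin 1 (new)  [load 2/18]
  3 → cabin 1  [load 5/18]
  4 → cabin 1  [load 9/18]
  14 → cabin 2 (new)  [load 14/18]
  14 → cabin 3 (new)  [load 14/18]
  6 → cabin 1  [load 15/18]
  14 → cabin 4 (new)  [load 14/18]
  6 → cabin 5 (new)  [load 6/18]
  14 → cabin 6 (new)  [load 14/18]
  5 → cabin 5  [load 11/18]
  4 → cabin 2  [load 18/18]
  11 → cabin 7 (new)  [load 11/18]
  5 → cabin 5  [load 16/18]
7 cabins opened.

7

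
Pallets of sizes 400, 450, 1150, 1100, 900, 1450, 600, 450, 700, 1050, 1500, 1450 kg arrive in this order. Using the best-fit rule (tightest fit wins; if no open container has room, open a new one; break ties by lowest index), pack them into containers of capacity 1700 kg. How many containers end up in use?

  400 → container 1 (new)  [load 400/1700]
  450 → container 1  [load 850/1700]
  1150 → container 2 (new)  [load 1150/1700]
  1100 → container 3 (new)  [load 1100/1700]
  900 → container 4 (new)  [load 900/1700]
  1450 → container 5 (new)  [load 1450/1700]
  600 → container 3  [load 1700/1700]
  450 → container 2  [load 1600/1700]
  700 → container 4  [load 1600/1700]
  1050 → container 6 (new)  [load 1050/1700]
  1500 → container 7 (new)  [load 1500/1700]
  1450 → container 8 (new)  [load 1450/1700]
8 containers opened.

8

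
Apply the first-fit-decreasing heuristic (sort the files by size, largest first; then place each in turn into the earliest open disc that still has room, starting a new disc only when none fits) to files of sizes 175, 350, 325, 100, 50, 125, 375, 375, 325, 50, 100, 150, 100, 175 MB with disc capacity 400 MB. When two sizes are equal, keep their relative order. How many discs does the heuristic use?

8

Sorted descending: 375, 375, 350, 325, 325, 175, 175, 150, 125, 100, 100, 100, 50, 50.
  375 → disc 1 (new)  [load 375/400]
  375 → disc 2 (new)  [load 375/400]
  350 → disc 3 (new)  [load 350/400]
  325 → disc 4 (new)  [load 325/400]
  325 → disc 5 (new)  [load 325/400]
  175 → disc 6 (new)  [load 175/400]
  175 → disc 6  [load 350/400]
  150 → disc 7 (new)  [load 150/400]
  125 → disc 7  [load 275/400]
  100 → disc 7  [load 375/400]
  100 → disc 8 (new)  [load 100/400]
  100 → disc 8  [load 200/400]
  50 → disc 3  [load 400/400]
  50 → disc 4  [load 375/400]
8 discs opened.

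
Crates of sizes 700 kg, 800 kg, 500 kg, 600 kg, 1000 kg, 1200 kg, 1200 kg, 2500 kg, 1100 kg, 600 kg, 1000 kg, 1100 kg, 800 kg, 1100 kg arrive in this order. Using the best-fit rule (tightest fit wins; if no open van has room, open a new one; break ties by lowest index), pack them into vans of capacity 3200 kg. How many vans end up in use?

5

  700 → van 1 (new)  [load 700/3200]
  800 → van 1  [load 1500/3200]
  500 → van 1  [load 2000/3200]
  600 → van 1  [load 2600/3200]
  1000 → van 2 (new)  [load 1000/3200]
  1200 → van 2  [load 2200/3200]
  1200 → van 3 (new)  [load 1200/3200]
  2500 → van 4 (new)  [load 2500/3200]
  1100 → van 3  [load 2300/3200]
  600 → van 1  [load 3200/3200]
  1000 → van 2  [load 3200/3200]
  1100 → van 5 (new)  [load 1100/3200]
  800 → van 3  [load 3100/3200]
  1100 → van 5  [load 2200/3200]
5 vans opened.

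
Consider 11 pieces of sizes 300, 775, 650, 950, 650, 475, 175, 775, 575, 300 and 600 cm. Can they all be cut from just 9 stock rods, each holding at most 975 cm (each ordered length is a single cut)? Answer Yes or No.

Yes

A valid assignment using 8 stock rods:
  stock rod 1: 950 = 950
  stock rod 2: 775 + 175 = 950
  stock rod 3: 775 = 775
  stock rod 4: 650 + 300 = 950
  stock rod 5: 650 + 300 = 950
  stock rod 6: 600 = 600
  stock rod 7: 575 = 575
  stock rod 8: 475 = 475
That uses only 8 ≤ 9, so 9 stock rods are enough.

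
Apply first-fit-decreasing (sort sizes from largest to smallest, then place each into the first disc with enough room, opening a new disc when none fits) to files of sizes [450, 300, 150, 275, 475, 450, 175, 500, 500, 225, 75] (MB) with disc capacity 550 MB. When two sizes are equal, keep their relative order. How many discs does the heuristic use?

Sorted descending: 500, 500, 475, 450, 450, 300, 275, 225, 175, 150, 75.
  500 → disc 1 (new)  [load 500/550]
  500 → disc 2 (new)  [load 500/550]
  475 → disc 3 (new)  [load 475/550]
  450 → disc 4 (new)  [load 450/550]
  450 → disc 5 (new)  [load 450/550]
  300 → disc 6 (new)  [load 300/550]
  275 → disc 7 (new)  [load 275/550]
  225 → disc 6  [load 525/550]
  175 → disc 7  [load 450/550]
  150 → disc 8 (new)  [load 150/550]
  75 → disc 3  [load 550/550]
8 discs opened.

8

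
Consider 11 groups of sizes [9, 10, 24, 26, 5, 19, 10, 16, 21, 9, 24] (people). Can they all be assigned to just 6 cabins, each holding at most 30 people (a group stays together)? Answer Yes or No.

Total = 173 people; ⌈173/30⌉ = 6.
The bound of 6 does not rule out 6, but exhaustive search shows no assignment into 6 cabins of capacity 30 people exists — the minimum is 7.

No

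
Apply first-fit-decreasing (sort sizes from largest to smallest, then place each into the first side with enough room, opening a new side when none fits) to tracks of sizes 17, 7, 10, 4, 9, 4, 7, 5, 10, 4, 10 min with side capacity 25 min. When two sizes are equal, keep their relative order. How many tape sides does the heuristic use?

Sorted descending: 17, 10, 10, 10, 9, 7, 7, 5, 4, 4, 4.
  17 → side 1 (new)  [load 17/25]
  10 → side 2 (new)  [load 10/25]
  10 → side 2  [load 20/25]
  10 → side 3 (new)  [load 10/25]
  9 → side 3  [load 19/25]
  7 → side 1  [load 24/25]
  7 → side 4 (new)  [load 7/25]
  5 → side 2  [load 25/25]
  4 → side 3  [load 23/25]
  4 → side 4  [load 11/25]
  4 → side 4  [load 15/25]
4 tape sides opened.

4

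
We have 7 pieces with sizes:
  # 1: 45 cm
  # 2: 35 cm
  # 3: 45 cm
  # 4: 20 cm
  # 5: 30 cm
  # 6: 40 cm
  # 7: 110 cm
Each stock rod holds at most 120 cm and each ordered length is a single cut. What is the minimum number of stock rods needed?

Total = 110 + 45 + 45 + 40 + 35 + 30 + 20 = 325 cm.
Lower bound: ⌈325/120⌉ = 3 stock rods.
A packing using 3 stock rods:
  stock rod 1: 110 = 110
  stock rod 2: 45 + 45 + 30 = 120
  stock rod 3: 40 + 35 + 20 = 95
This matches the lower bound, so 3 is optimal.

3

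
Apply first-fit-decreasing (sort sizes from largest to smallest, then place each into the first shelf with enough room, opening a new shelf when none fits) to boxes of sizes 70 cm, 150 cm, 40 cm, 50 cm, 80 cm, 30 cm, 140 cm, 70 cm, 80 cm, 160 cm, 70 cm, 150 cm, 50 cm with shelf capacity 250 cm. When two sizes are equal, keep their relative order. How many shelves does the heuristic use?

Sorted descending: 160, 150, 150, 140, 80, 80, 70, 70, 70, 50, 50, 40, 30.
  160 → shelf 1 (new)  [load 160/250]
  150 → shelf 2 (new)  [load 150/250]
  150 → shelf 3 (new)  [load 150/250]
  140 → shelf 4 (new)  [load 140/250]
  80 → shelf 1  [load 240/250]
  80 → shelf 2  [load 230/250]
  70 → shelf 3  [load 220/250]
  70 → shelf 4  [load 210/250]
  70 → shelf 5 (new)  [load 70/250]
  50 → shelf 5  [load 120/250]
  50 → shelf 5  [load 170/250]
  40 → shelf 4  [load 250/250]
  30 → shelf 3  [load 250/250]
5 shelves opened.

5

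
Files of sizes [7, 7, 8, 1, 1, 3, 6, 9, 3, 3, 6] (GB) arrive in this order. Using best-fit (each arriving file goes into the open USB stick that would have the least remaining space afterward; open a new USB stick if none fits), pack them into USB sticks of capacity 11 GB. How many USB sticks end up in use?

6

  7 → USB stick 1 (new)  [load 7/11]
  7 → USB stick 2 (new)  [load 7/11]
  8 → USB stick 3 (new)  [load 8/11]
  1 → USB stick 3  [load 9/11]
  1 → USB stick 3  [load 10/11]
  3 → USB stick 1  [load 10/11]
  6 → USB stick 4 (new)  [load 6/11]
  9 → USB stick 5 (new)  [load 9/11]
  3 → USB stick 2  [load 10/11]
  3 → USB stick 4  [load 9/11]
  6 → USB stick 6 (new)  [load 6/11]
6 USB sticks opened.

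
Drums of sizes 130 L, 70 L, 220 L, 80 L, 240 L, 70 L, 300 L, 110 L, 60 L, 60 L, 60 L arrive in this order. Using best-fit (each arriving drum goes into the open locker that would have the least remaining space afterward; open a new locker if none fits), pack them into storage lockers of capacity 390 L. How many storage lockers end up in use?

4

  130 → locker 1 (new)  [load 130/390]
  70 → locker 1  [load 200/390]
  220 → locker 2 (new)  [load 220/390]
  80 → locker 2  [load 300/390]
  240 → locker 3 (new)  [load 240/390]
  70 → locker 2  [load 370/390]
  300 → locker 4 (new)  [load 300/390]
  110 → locker 3  [load 350/390]
  60 → locker 4  [load 360/390]
  60 → locker 1  [load 260/390]
  60 → locker 1  [load 320/390]
4 storage lockers opened.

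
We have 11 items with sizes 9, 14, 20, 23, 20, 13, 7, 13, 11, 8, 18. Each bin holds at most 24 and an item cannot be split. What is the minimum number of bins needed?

8

Total = 23 + 20 + 20 + 18 + 14 + 13 + 13 + 11 + 9 + 8 + 7 = 156.
Lower bound: ⌈156/24⌉ = 7 bins.
A packing using 8 bins:
  bin 1: 23 = 23
  bin 2: 20 = 20
  bin 3: 20 = 20
  bin 4: 18 = 18
  bin 5: 14 + 9 = 23
  bin 6: 13 + 11 = 24
  bin 7: 13 + 8 = 21
  bin 8: 7 = 7
No arrangement into 7 bins stays within capacity, so 8 is optimal.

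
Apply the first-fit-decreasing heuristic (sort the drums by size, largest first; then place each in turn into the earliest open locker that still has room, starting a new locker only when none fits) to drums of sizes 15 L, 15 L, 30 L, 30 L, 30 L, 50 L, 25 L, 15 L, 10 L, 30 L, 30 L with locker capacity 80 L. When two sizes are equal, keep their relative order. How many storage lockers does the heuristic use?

4

Sorted descending: 50, 30, 30, 30, 30, 30, 25, 15, 15, 15, 10.
  50 → locker 1 (new)  [load 50/80]
  30 → locker 1  [load 80/80]
  30 → locker 2 (new)  [load 30/80]
  30 → locker 2  [load 60/80]
  30 → locker 3 (new)  [load 30/80]
  30 → locker 3  [load 60/80]
  25 → locker 4 (new)  [load 25/80]
  15 → locker 2  [load 75/80]
  15 → locker 3  [load 75/80]
  15 → locker 4  [load 40/80]
  10 → locker 4  [load 50/80]
4 storage lockers opened.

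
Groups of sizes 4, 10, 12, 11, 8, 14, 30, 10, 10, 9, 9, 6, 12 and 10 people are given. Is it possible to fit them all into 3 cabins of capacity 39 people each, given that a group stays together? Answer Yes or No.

Total = 155 people; ⌈155/39⌉ = 4.
At least 4 cabins are required, but only 3 are allowed.

No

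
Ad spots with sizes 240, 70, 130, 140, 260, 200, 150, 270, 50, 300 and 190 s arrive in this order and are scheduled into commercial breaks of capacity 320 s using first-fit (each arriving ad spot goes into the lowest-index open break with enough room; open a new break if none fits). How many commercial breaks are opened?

8

  240 → break 1 (new)  [load 240/320]
  70 → break 1  [load 310/320]
  130 → break 2 (new)  [load 130/320]
  140 → break 2  [load 270/320]
  260 → break 3 (new)  [load 260/320]
  200 → break 4 (new)  [load 200/320]
  150 → break 5 (new)  [load 150/320]
  270 → break 6 (new)  [load 270/320]
  50 → break 2  [load 320/320]
  300 → break 7 (new)  [load 300/320]
  190 → break 8 (new)  [load 190/320]
8 commercial breaks opened.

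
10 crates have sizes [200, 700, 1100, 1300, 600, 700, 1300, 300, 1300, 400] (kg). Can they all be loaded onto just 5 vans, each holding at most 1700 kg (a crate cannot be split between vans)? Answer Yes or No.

Yes

A valid assignment using 5 vans:
  van 1: 1300 + 400 = 1700
  van 2: 1300 + 300 = 1600
  van 3: 1300 + 200 = 1500
  van 4: 1100 + 600 = 1700
  van 5: 700 + 700 = 1400
Every load is within 1700 kg, so 5 vans suffice.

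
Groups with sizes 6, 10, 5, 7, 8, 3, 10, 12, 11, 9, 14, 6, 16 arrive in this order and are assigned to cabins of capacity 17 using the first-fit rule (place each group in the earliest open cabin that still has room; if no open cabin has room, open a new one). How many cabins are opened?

8

  6 → cabin 1 (new)  [load 6/17]
  10 → cabin 1  [load 16/17]
  5 → cabin 2 (new)  [load 5/17]
  7 → cabin 2  [load 12/17]
  8 → cabin 3 (new)  [load 8/17]
  3 → cabin 2  [load 15/17]
  10 → cabin 4 (new)  [load 10/17]
  12 → cabin 5 (new)  [load 12/17]
  11 → cabin 6 (new)  [load 11/17]
  9 → cabin 3  [load 17/17]
  14 → cabin 7 (new)  [load 14/17]
  6 → cabin 4  [load 16/17]
  16 → cabin 8 (new)  [load 16/17]
8 cabins opened.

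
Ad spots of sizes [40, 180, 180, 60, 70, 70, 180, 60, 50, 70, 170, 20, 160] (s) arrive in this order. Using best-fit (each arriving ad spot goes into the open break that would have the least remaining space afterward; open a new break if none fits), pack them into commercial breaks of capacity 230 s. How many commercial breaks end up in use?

7

  40 → break 1 (new)  [load 40/230]
  180 → break 1  [load 220/230]
  180 → break 2 (new)  [load 180/230]
  60 → break 3 (new)  [load 60/230]
  70 → break 3  [load 130/230]
  70 → break 3  [load 200/230]
  180 → break 4 (new)  [load 180/230]
  60 → break 5 (new)  [load 60/230]
  50 → break 2  [load 230/230]
  70 → break 5  [load 130/230]
  170 → break 6 (new)  [load 170/230]
  20 → break 3  [load 220/230]
  160 → break 7 (new)  [load 160/230]
7 commercial breaks opened.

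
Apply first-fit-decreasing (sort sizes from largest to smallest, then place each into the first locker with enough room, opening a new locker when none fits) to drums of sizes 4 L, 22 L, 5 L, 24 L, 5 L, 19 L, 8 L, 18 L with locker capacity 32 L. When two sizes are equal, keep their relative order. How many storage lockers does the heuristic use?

4

Sorted descending: 24, 22, 19, 18, 8, 5, 5, 4.
  24 → locker 1 (new)  [load 24/32]
  22 → locker 2 (new)  [load 22/32]
  19 → locker 3 (new)  [load 19/32]
  18 → locker 4 (new)  [load 18/32]
  8 → locker 1  [load 32/32]
  5 → locker 2  [load 27/32]
  5 → locker 2  [load 32/32]
  4 → locker 3  [load 23/32]
4 storage lockers opened.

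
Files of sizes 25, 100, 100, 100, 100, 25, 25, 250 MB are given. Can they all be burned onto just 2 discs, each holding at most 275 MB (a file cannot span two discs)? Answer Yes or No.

No

Total = 725 MB; ⌈725/275⌉ = 3.
At least 3 discs are required, but only 2 are allowed.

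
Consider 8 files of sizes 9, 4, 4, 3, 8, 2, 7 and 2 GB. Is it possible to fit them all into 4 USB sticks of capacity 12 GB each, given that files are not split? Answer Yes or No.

Yes

A valid assignment using 4 USB sticks:
  USB stick 1: 9 + 3 = 12
  USB stick 2: 8 + 4 = 12
  USB stick 3: 7 + 4 = 11
  USB stick 4: 2 + 2 = 4
Every load is within 12 GB, so 4 USB sticks suffice.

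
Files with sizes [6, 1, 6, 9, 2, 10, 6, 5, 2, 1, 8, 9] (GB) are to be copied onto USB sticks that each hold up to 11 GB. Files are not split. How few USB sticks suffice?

7

Total = 10 + 9 + 9 + 8 + 6 + 6 + 6 + 5 + 2 + 2 + 1 + 1 = 65 GB.
Lower bound: ⌈65/11⌉ = 6 USB sticks.
Also, 7 files each exceed 11/2 GB, and no two of those can share a USB stick, so at least 7 USB sticks are needed.
A packing using 7 USB sticks:
  USB stick 1: 10 + 1 = 11
  USB stick 2: 9 + 2 = 11
  USB stick 3: 9 + 2 = 11
  USB stick 4: 8 + 1 = 9
  USB stick 5: 6 + 5 = 11
  USB stick 6: 6 = 6
  USB stick 7: 6 = 6
This matches the lower bound, so 7 is optimal.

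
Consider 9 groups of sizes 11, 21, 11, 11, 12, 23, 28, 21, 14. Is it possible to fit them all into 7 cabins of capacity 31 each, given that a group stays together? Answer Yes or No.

Yes

A valid assignment using 7 cabins:
  cabin 1: 28 = 28
  cabin 2: 23 = 23
  cabin 3: 21 = 21
  cabin 4: 21 = 21
  cabin 5: 14 + 12 = 26
  cabin 6: 11 + 11 = 22
  cabin 7: 11 = 11
Every load is within 31, so 7 cabins suffice.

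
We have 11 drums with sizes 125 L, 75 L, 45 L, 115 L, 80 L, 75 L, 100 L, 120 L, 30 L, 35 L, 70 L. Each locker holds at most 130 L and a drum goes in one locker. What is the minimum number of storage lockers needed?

Total = 125 + 120 + 115 + 100 + 80 + 75 + 75 + 70 + 45 + 35 + 30 = 870 L.
Lower bound: ⌈870/130⌉ = 7 storage lockers.
Also, 8 drums each exceed 65 L, and no two of those can share a locker, so at least 8 storage lockers are needed.
A packing using 8 storage lockers:
  locker 1: 125 = 125
  locker 2: 120 = 120
  locker 3: 115 = 115
  locker 4: 100 + 30 = 130
  locker 5: 80 + 45 = 125
  locker 6: 75 + 35 = 110
  locker 7: 75 = 75
  locker 8: 70 = 70
This matches the lower bound, so 8 is optimal.

8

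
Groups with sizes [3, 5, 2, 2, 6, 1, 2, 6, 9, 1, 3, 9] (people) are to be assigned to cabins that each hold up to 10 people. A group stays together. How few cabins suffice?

Total = 9 + 9 + 6 + 6 + 5 + 3 + 3 + 2 + 2 + 2 + 1 + 1 = 49 people.
Lower bound: ⌈49/10⌉ = 5 cabins.
A packing using 5 cabins:
  cabin 1: 9 + 1 = 10
  cabin 2: 9 + 1 = 10
  cabin 3: 6 + 3 = 9
  cabin 4: 6 + 2 + 2 = 10
  cabin 5: 5 + 3 + 2 = 10
This matches the lower bound, so 5 is optimal.

5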